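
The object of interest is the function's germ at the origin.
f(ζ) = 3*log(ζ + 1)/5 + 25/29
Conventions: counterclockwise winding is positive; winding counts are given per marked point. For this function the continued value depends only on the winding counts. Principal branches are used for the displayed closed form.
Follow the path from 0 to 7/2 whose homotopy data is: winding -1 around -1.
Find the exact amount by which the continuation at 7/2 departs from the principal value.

Continued minus principal equals -(6/5)*pi*i.

The rational part is single-valued and drops out of the difference; each branch term changes only by its own monodromy.
(3/5)*log(1 - ζ/(-1)): each positive loop around -1 adds 2*pi*i to the log, so winding -1 contributes (3/5)*(-1)*2*pi*i = -(6/5)*pi*i.
Summing the contributions at ζ = 7/2 gives -(6/5)*pi*i.


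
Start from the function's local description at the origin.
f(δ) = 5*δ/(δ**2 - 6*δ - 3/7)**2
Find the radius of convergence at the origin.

Denominator factor (δ**2 - 6*δ - 3/7)^2: discriminant 264/7, real irrational roots 3 + (1/7)*sqrt(462) and 3 - (1/7)*sqrt(462); poles of order 2, moduli 3 + (1/7)*sqrt(462) and -3 + (1/7)*sqrt(462).
The radius of convergence is the smallest modulus among the singular points: -3 + (1/7)*sqrt(462).

The radius of convergence is -3 + (1/7)*sqrt(462).


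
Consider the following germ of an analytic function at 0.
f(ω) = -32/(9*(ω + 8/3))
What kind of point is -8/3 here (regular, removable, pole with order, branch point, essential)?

The point is a pole of order 1.

The denominator factor ω + 8/3 vanishes at -8/3 and appears to the power 1; the numerator there equals -32/9, nonzero, and no other factor vanishes.
Hence a pole whose order is the multiplicity, 1.


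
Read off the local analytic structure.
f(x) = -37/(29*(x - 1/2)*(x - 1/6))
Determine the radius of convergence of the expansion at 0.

Denominator factor (x - 1/6): pole of order 1 at 1/6, modulus 1/6.
Denominator factor (x - 1/2): pole of order 1 at 1/2, modulus 1/2.
The radius of convergence is the smallest modulus among the singular points: 1/6.

The radius of convergence is 1/6.


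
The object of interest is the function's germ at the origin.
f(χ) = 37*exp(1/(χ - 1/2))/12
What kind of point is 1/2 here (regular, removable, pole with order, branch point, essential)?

The exponent 1/(χ - (1/2)) has a pole at 1/2, so exp(1/(χ - (1/2))) takes every nonzero value near it: an essential singularity (not a pole of any order).

The point is an essential singularity.


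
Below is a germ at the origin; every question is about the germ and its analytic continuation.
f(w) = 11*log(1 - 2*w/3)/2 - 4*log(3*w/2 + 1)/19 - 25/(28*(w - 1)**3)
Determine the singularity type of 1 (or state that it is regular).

The denominator factor w - 1 vanishes at 1 and appears to the power 3; the numerator there equals -25/28, nonzero, and no other factor vanishes.
The branch terms are analytic at this point.
Hence a pole whose order is the multiplicity, 3.

The point is a pole of order 3.


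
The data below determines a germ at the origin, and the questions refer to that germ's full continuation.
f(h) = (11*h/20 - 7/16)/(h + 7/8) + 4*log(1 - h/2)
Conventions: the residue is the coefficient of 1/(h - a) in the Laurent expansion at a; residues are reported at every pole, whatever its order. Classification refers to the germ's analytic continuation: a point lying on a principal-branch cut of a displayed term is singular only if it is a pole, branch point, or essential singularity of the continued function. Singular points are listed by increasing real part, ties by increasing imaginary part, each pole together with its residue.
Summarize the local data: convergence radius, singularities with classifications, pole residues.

Radius of convergence at 0: 7/8.
At -7/8: a pole of order 1; residue -147/160.
At 2: a logarithmic branch point.

Denominator factor (h + 7/8): pole of order 1 at -7/8, modulus 7/8.
Branch term (4)*log(1 - h/(2)): its argument vanishes at h = 2, a logarithmic branch point, modulus 2.
The radius of convergence is the smallest modulus among the singular points: 7/8.
The branch term is analytic at -7/8 and contributes nothing to the residue; only the rational part matters.
At the order-1 pole -7/8 set g(h) = (h - (-7/8))*(rational part) = 11*h/20 - 7/16.
Simple pole: residue = g(a) at a = -7/8, which is -147/160.
List the singular points by increasing real part (a conjugate pair: the negative imaginary part first).


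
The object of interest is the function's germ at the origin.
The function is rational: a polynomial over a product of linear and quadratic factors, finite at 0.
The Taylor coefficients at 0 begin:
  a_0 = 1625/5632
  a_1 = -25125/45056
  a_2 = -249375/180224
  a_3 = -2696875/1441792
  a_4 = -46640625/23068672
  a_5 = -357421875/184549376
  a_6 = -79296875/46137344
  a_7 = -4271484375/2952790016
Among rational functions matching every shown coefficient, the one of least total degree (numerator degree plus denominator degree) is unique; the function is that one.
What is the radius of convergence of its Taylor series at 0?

The radius of convergence is 8/5.

No rational of total degree below 4 reproduces all 8 coefficients; solving the [1/3] Pade equations on them gives f(φ) = (9*φ/2 - 13/11)/(φ - 8/5)**3, whose expansion matches every shown term.
Denominator factor (φ - 8/5)^3: pole of order 3 at 8/5, modulus 8/5.
The radius of convergence is the smallest modulus among the singular points: 8/5.


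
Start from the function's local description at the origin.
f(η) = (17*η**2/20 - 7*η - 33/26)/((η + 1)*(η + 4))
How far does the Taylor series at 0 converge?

Denominator factor (η + 4): pole of order 1 at -4, modulus 4.
Denominator factor (η + 1): pole of order 1 at -1, modulus 1.
The radius of convergence is the smallest modulus among the singular points: 1.

The radius of convergence is 1.


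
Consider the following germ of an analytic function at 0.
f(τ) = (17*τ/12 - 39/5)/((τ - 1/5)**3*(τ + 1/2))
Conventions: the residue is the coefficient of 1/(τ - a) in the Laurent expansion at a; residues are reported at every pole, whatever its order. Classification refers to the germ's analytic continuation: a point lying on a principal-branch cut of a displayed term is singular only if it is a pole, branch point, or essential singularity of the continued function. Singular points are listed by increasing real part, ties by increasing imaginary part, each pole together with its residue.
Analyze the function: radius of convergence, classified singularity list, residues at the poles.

Denominator factor (τ - 1/5)^3: pole of order 3 at 1/5, modulus 1/5.
Denominator factor (τ + 1/2): pole of order 1 at -1/2, modulus 1/2.
The radius of convergence is the smallest modulus among the singular points: 1/5.
At the order-1 pole -1/2 set g(τ) = (τ - (-1/2))*f(τ) = (17*τ/12 - 39/5)/(τ - 1/5)**3.
Simple pole: residue = g(a) at a = -1/2, which is 25525/1029.
At the order-3 pole 1/5 set g(τ) = (τ - (1/5))^3*f(τ) = (17*τ/12 - 39/5)/(τ + 1/2).
Order-3 pole: residue = g''(a)/2; g''(1/5) = -51050/1029, so the residue is -25525/1029.
List the singular points by increasing real part (a conjugate pair: the negative imaginary part first).

Radius of convergence at 0: 1/5.
At -1/2: a pole of order 1; residue 25525/1029.
At 1/5: a pole of order 3; residue -25525/1029.


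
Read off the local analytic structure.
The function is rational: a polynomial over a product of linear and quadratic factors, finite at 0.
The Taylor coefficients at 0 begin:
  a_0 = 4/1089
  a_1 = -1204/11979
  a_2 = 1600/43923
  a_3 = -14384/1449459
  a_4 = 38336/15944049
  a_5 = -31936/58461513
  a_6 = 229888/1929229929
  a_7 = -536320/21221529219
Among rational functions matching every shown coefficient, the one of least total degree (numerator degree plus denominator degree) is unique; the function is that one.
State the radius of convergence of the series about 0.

No rational of total degree below 3 reproduces all 8 coefficients; solving the [1/2] Pade equations on them gives f(j) = (1/9 - 3*j)/(j + 11/2)**2, whose expansion matches every shown term.
Denominator factor (j + 11/2)^2: pole of order 2 at -11/2, modulus 11/2.
The radius of convergence is the smallest modulus among the singular points: 11/2.

The radius of convergence is 11/2.


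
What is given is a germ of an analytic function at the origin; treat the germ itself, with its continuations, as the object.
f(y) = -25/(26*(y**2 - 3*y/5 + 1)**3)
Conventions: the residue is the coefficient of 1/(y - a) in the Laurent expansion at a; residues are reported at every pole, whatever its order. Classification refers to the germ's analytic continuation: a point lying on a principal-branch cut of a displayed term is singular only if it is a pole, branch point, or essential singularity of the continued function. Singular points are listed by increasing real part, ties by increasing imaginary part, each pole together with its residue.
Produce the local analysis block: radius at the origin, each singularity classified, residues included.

Radius of convergence at 0: 1.
At (3/10) - ((1/10)*sqrt(91))*i: a pole of order 3; residue -((234375/9796423)*sqrt(91))*i.
At (3/10) + ((1/10)*sqrt(91))*i: a pole of order 3; residue ((234375/9796423)*sqrt(91))*i.

Denominator factor (y**2 - 3*y/5 + 1)^3: discriminant -91/25, complex-conjugate roots (3/10) + ((1/10)*sqrt(91))*i and (3/10) - ((1/10)*sqrt(91))*i; poles of order 3, moduli 1 and 1.
The radius of convergence is the smallest modulus among the singular points: 1.
The factor y**2 - 3*y/5 + 1 splits as (y - a)(y - a') with a = (3/10) - ((1/10)*sqrt(91))*i, a' = (3/10) + ((1/10)*sqrt(91))*i. At the order-3 pole a set g(y) = (y - a)^3*f(y) = [-25/26] / (y - a')^3.
Order-3 pole: residue = g''(a)/2; g''((3/10) - ((1/10)*sqrt(91))*i) = -((468750/9796423)*sqrt(91))*i, so the residue is -((234375/9796423)*sqrt(91))*i.
The factor y**2 - 3*y/5 + 1 splits as (y - a)(y - a') with a = (3/10) + ((1/10)*sqrt(91))*i, a' = (3/10) - ((1/10)*sqrt(91))*i. At the order-3 pole a set g(y) = (y - a)^3*f(y) = [-25/26] / (y - a')^3.
Order-3 pole: residue = g''(a)/2; g''((3/10) + ((1/10)*sqrt(91))*i) = ((468750/9796423)*sqrt(91))*i, so the residue is ((234375/9796423)*sqrt(91))*i.
List the singular points by increasing real part (a conjugate pair: the negative imaginary part first).


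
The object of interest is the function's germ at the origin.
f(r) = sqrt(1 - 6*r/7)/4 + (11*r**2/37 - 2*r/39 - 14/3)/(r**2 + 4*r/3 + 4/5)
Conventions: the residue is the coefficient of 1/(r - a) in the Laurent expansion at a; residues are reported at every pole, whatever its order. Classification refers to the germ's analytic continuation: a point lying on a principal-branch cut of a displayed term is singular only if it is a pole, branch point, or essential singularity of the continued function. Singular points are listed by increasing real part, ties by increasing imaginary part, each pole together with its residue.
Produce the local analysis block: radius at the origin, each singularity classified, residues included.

Radius of convergence at 0: (2/5)*sqrt(5).
At (-2/3) - ((4/15)*sqrt(5))*i: a pole of order 1; residue (-323/1443) - ((49849/28860)*sqrt(5))*i.
At (-2/3) + ((4/15)*sqrt(5))*i: a pole of order 1; residue (-323/1443) + ((49849/28860)*sqrt(5))*i.
At 7/6: an algebraic (square-root) branch point.


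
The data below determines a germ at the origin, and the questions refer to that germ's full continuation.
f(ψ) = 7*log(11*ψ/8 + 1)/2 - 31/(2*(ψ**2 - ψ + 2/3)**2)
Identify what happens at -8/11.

The term (7/2)*log(1 - ψ/(-8/11)) has argument 1 - -8/11/(-8/11) = 0 at -8/11: a logarithmic (infinitely-sheeted) branch point; the remaining terms are analytic or single-valued there.

The point is a logarithmic branch point.


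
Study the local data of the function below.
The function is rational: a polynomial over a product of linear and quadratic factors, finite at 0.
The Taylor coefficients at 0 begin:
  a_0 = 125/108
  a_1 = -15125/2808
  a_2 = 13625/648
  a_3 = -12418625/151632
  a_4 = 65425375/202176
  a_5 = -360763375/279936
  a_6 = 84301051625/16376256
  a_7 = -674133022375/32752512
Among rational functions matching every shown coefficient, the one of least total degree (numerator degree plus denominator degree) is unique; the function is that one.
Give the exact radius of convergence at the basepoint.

No rational of total degree below 5 reproduces all 8 coefficients; solving the [1/4] Pade equations on them gives f(ρ) = (12*ρ/13 + 1/2)/((ρ + 1/4)*(ρ + 6/5)**3), whose expansion matches every shown term.
Denominator factor (ρ + 1/4): pole of order 1 at -1/4, modulus 1/4.
Denominator factor (ρ + 6/5)^3: pole of order 3 at -6/5, modulus 6/5.
The radius of convergence is the smallest modulus among the singular points: 1/4.

The radius of convergence is 1/4.


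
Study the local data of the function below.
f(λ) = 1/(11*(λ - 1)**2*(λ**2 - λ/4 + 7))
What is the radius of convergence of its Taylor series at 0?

The radius of convergence is 1.

Denominator factor (λ - 1)^2: pole of order 2 at 1, modulus 1.
Denominator factor (λ**2 - λ/4 + 7): discriminant -447/16, complex-conjugate roots (1/8) + ((1/8)*sqrt(447))*i and (1/8) - ((1/8)*sqrt(447))*i; poles of order 1, moduli sqrt(7) and sqrt(7).
The radius of convergence is the smallest modulus among the singular points: 1.


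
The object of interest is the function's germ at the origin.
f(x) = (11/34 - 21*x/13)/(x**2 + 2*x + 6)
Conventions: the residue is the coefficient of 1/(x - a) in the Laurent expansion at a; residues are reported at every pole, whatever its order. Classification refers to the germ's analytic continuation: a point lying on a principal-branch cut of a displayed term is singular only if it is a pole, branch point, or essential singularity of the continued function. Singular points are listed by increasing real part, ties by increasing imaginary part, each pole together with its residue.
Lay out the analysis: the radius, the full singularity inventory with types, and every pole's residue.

Radius of convergence at 0: sqrt(6).
At (-1) - (sqrt(5))*i: a pole of order 1; residue (-21/26) + ((857/4420)*sqrt(5))*i.
At (-1) + (sqrt(5))*i: a pole of order 1; residue (-21/26) - ((857/4420)*sqrt(5))*i.


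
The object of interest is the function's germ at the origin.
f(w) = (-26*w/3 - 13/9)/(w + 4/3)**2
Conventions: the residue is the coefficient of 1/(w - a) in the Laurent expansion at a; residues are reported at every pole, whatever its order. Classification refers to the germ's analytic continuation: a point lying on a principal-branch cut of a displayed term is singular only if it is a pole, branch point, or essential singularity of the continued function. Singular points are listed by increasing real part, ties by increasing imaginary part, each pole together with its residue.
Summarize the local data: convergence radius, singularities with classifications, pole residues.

Radius of convergence at 0: 4/3.
At -4/3: a pole of order 2; residue -26/3.

Denominator factor (w + 4/3)^2: pole of order 2 at -4/3, modulus 4/3.
The radius of convergence is the smallest modulus among the singular points: 4/3.
At the order-2 pole -4/3 set g(w) = (w - (-4/3))^2*f(w) = -26*w/3 - 13/9.
Order-2 pole: residue = g'(a); g'(-4/3) = -26/3, so the residue is -26/3.


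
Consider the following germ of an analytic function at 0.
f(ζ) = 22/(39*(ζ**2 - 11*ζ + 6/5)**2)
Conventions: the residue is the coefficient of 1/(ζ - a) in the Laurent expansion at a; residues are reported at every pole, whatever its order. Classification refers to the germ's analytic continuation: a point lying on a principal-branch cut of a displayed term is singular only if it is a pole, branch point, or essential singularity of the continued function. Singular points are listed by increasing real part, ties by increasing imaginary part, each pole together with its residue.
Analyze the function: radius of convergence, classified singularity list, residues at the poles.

Radius of convergence at 0: 11/2 - (1/10)*sqrt(2905).
At 11/2 - (1/10)*sqrt(2905): a pole of order 2; residue (220/13164879)*sqrt(2905).
At 11/2 + (1/10)*sqrt(2905): a pole of order 2; residue -(220/13164879)*sqrt(2905).

Denominator factor (ζ**2 - 11*ζ + 6/5)^2: discriminant 581/5, real irrational roots 11/2 + (1/10)*sqrt(2905) and 11/2 - (1/10)*sqrt(2905); poles of order 2, moduli 11/2 + (1/10)*sqrt(2905) and 11/2 - (1/10)*sqrt(2905).
The radius of convergence is the smallest modulus among the singular points: 11/2 - (1/10)*sqrt(2905).
The factor ζ**2 - 11*ζ + 6/5 splits as (ζ - a)(ζ - a') with a = 11/2 - (1/10)*sqrt(2905), a' = 11/2 + (1/10)*sqrt(2905). At the order-2 pole a set g(ζ) = (ζ - a)^2*f(ζ) = [22/39] / (ζ - a')^2.
Order-2 pole: residue = g'(a); g'(11/2 - (1/10)*sqrt(2905)) = (220/13164879)*sqrt(2905), so the residue is (220/13164879)*sqrt(2905).
The factor ζ**2 - 11*ζ + 6/5 splits as (ζ - a)(ζ - a') with a = 11/2 + (1/10)*sqrt(2905), a' = 11/2 - (1/10)*sqrt(2905). At the order-2 pole a set g(ζ) = (ζ - a)^2*f(ζ) = [22/39] / (ζ - a')^2.
Order-2 pole: residue = g'(a); g'(11/2 + (1/10)*sqrt(2905)) = -(220/13164879)*sqrt(2905), so the residue is -(220/13164879)*sqrt(2905).
List the singular points by increasing real part (a conjugate pair: the negative imaginary part first).


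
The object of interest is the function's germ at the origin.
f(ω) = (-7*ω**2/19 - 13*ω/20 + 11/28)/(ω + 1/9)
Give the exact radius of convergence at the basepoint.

Denominator factor (ω + 1/9): pole of order 1 at -1/9, modulus 1/9.
The radius of convergence is the smallest modulus among the singular points: 1/9.

The radius of convergence is 1/9.


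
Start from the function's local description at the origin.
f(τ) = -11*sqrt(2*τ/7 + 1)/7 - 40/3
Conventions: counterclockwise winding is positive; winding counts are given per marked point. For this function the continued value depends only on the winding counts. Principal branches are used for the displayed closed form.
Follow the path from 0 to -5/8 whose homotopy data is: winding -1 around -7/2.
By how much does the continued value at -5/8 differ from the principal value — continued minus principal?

The rational part is single-valued and drops out of the difference; each branch term changes only by its own monodromy.
(-11/7)*sqrt(1 - τ/(-7/2)): winding -1 is odd, the square root flips sign, contributing -2*(-11/7)*sqrt(1 - (-5/8)/(-7/2)) = -2*(-11/7)*sqrt(23/28) = (11/49)*sqrt(161).
Summing the contributions at τ = -5/8 gives (11/49)*sqrt(161).

Continued minus principal equals (11/49)*sqrt(161).


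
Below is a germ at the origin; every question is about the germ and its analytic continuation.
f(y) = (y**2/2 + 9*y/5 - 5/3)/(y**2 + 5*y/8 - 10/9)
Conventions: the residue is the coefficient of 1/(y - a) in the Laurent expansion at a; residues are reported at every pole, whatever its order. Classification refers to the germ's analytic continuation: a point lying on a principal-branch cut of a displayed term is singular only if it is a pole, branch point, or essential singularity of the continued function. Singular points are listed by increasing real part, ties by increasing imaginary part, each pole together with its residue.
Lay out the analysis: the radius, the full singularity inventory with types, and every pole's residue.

Radius of convergence at 0: -5/16 + (1/48)*sqrt(2785).
At -5/16 - (1/48)*sqrt(2785): a pole of order 1; residue 119/160 + (3631/267360)*sqrt(2785).
At -5/16 + (1/48)*sqrt(2785): a pole of order 1; residue 119/160 - (3631/267360)*sqrt(2785).

Denominator factor (y**2 + 5*y/8 - 10/9): discriminant 2785/576, real irrational roots -5/16 + (1/48)*sqrt(2785) and -5/16 - (1/48)*sqrt(2785); poles of order 1, moduli -5/16 + (1/48)*sqrt(2785) and 5/16 + (1/48)*sqrt(2785).
The radius of convergence is the smallest modulus among the singular points: -5/16 + (1/48)*sqrt(2785).
The factor y**2 + 5*y/8 - 10/9 splits as (y - a)(y - a') with a = -5/16 - (1/48)*sqrt(2785), a' = -5/16 + (1/48)*sqrt(2785). At the order-1 pole a set g(y) = (y - a)*f(y) = [y**2/2 + 9*y/5 - 5/3] / (y - a').
Simple pole: residue = g(a) at a = -5/16 - (1/48)*sqrt(2785), which is 119/160 + (3631/267360)*sqrt(2785).
The factor y**2 + 5*y/8 - 10/9 splits as (y - a)(y - a') with a = -5/16 + (1/48)*sqrt(2785), a' = -5/16 - (1/48)*sqrt(2785). At the order-1 pole a set g(y) = (y - a)*f(y) = [y**2/2 + 9*y/5 - 5/3] / (y - a').
Simple pole: residue = g(a) at a = -5/16 + (1/48)*sqrt(2785), which is 119/160 - (3631/267360)*sqrt(2785).
List the singular points by increasing real part (a conjugate pair: the negative imaginary part first).


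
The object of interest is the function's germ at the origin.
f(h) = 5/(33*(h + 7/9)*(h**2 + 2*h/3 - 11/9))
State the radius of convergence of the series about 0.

Denominator factor (h**2 + 2*h/3 - 11/9): discriminant 16/3, real irrational roots -1/3 + (2/3)*sqrt(3) and -1/3 - (2/3)*sqrt(3); poles of order 1, moduli -1/3 + (2/3)*sqrt(3) and 1/3 + (2/3)*sqrt(3).
Denominator factor (h + 7/9): pole of order 1 at -7/9, modulus 7/9.
The radius of convergence is the smallest modulus among the singular points: 7/9.

The radius of convergence is 7/9.


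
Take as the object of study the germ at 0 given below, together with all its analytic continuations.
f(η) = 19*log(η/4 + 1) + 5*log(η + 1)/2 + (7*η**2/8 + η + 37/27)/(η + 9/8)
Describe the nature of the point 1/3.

Denominator factors: η + 9/8 = 35/24 at η = 1/3 — none vanishes.
Branch term log(1 - η/(-1)): argument at 1/3 is 4/3, nonzero, so 1/3 is not its branch point (a point on a principal cut is still regular for the continued germ).
Branch term log(1 - η/(-4)): argument at 1/3 is 13/12, nonzero, so 1/3 is not its branch point (a point on a principal cut is still regular for the continued germ).
So the germ continues analytically to 1/3.

The point is a regular point.


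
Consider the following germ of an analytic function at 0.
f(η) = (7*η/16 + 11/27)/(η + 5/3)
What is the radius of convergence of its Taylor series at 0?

Denominator factor (η + 5/3): pole of order 1 at -5/3, modulus 5/3.
The radius of convergence is the smallest modulus among the singular points: 5/3.

The radius of convergence is 5/3.


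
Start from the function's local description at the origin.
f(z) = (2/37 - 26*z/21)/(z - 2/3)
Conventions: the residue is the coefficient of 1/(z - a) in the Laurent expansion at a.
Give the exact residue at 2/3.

At the order-1 pole 2/3 set g(z) = (z - (2/3))*f(z) = 2/37 - 26*z/21.
Simple pole: residue = g(a) at a = 2/3, which is -1798/2331.

The residue is -1798/2331.


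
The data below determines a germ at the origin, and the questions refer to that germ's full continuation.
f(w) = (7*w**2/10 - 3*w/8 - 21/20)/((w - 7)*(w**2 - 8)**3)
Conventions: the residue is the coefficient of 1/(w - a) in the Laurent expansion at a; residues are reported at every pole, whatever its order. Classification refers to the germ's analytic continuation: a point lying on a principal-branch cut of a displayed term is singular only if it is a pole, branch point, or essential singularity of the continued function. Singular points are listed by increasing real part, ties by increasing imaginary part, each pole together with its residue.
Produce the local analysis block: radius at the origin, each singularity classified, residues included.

Radius of convergence at 0: (2)*sqrt(2).
At -(2)*sqrt(2): a pole of order 3; residue -245/1102736 - (520189/5646008320)*sqrt(2).
At (2)*sqrt(2): a pole of order 3; residue -245/1102736 + (520189/5646008320)*sqrt(2).
At 7: a pole of order 1; residue 245/551368.


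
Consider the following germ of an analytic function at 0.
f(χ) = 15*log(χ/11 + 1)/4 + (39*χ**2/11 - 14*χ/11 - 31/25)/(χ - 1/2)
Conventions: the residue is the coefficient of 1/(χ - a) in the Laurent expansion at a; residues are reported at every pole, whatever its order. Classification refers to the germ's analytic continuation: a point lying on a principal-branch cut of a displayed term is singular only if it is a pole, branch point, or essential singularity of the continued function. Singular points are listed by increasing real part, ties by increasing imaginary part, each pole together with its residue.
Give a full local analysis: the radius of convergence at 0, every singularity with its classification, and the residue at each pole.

Denominator factor (χ - 1/2): pole of order 1 at 1/2, modulus 1/2.
Branch term (15/4)*log(1 - χ/(-11)): its argument vanishes at χ = -11, a logarithmic branch point, modulus 11.
The radius of convergence is the smallest modulus among the singular points: 1/2.
The branch term is analytic at 1/2 and contributes nothing to the residue; only the rational part matters.
At the order-1 pole 1/2 set g(χ) = (χ - (1/2))*(rational part) = 39*χ**2/11 - 14*χ/11 - 31/25.
Simple pole: residue = g(a) at a = 1/2, which is -99/100.
List the singular points by increasing real part (a conjugate pair: the negative imaginary part first).

Radius of convergence at 0: 1/2.
At -11: a logarithmic branch point.
At 1/2: a pole of order 1; residue -99/100.


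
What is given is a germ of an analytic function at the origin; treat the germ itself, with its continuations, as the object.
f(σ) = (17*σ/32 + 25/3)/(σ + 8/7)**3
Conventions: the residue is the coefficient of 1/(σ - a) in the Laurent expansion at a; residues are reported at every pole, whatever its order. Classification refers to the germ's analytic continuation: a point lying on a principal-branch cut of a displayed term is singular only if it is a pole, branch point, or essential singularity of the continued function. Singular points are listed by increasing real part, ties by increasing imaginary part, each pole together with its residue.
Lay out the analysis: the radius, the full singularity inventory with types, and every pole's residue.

Radius of convergence at 0: 8/7.
At -8/7: a pole of order 3; residue 0.

Denominator factor (σ + 8/7)^3: pole of order 3 at -8/7, modulus 8/7.
The radius of convergence is the smallest modulus among the singular points: 8/7.
At the order-3 pole -8/7 set g(σ) = (σ - (-8/7))^3*f(σ) = 17*σ/32 + 25/3.
Order-3 pole: residue = g''(a)/2; g''(-8/7) = 0, so the residue is 0.


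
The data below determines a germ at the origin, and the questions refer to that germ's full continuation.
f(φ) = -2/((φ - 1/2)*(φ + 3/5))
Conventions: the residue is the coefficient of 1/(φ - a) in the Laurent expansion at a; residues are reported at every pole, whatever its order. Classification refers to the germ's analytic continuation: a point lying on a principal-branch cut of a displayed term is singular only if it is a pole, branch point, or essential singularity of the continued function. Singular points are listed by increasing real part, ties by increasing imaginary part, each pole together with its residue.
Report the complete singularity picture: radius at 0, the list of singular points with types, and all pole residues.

Denominator factor (φ - 1/2): pole of order 1 at 1/2, modulus 1/2.
Denominator factor (φ + 3/5): pole of order 1 at -3/5, modulus 3/5.
The radius of convergence is the smallest modulus among the singular points: 1/2.
At the order-1 pole -3/5 set g(φ) = (φ - (-3/5))*f(φ) = -2/(φ - 1/2).
Simple pole: residue = g(a) at a = -3/5, which is 20/11.
At the order-1 pole 1/2 set g(φ) = (φ - (1/2))*f(φ) = -2/(φ + 3/5).
Simple pole: residue = g(a) at a = 1/2, which is -20/11.
List the singular points by increasing real part (a conjugate pair: the negative imaginary part first).

Radius of convergence at 0: 1/2.
At -3/5: a pole of order 1; residue 20/11.
At 1/2: a pole of order 1; residue -20/11.


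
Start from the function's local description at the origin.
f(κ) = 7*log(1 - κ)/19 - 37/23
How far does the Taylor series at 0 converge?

Branch term (7/19)*log(1 - κ/(1)): its argument vanishes at κ = 1, a logarithmic branch point, modulus 1.
The radius of convergence is the smallest modulus among the singular points: 1.

The radius of convergence is 1.


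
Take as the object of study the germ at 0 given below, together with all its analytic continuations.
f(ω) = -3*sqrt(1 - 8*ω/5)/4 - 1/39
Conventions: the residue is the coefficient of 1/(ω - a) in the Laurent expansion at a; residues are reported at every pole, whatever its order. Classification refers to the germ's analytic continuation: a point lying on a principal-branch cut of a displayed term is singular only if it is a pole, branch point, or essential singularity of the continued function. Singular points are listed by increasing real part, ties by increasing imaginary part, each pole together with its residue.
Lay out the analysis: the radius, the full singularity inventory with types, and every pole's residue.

Branch term (-3/4)*sqrt(1 - ω/(5/8)): its argument vanishes at ω = 5/8, a square-root branch point, modulus 5/8.
The radius of convergence is the smallest modulus among the singular points: 5/8.

Radius of convergence at 0: 5/8.
At 5/8: an algebraic (square-root) branch point.


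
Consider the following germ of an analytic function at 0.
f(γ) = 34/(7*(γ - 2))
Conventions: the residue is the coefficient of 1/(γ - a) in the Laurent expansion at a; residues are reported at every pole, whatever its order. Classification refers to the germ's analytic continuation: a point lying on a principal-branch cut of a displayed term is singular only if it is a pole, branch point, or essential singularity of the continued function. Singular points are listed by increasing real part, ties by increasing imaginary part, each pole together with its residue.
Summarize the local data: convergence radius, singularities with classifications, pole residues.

Radius of convergence at 0: 2.
At 2: a pole of order 1; residue 34/7.

Denominator factor (γ - 2): pole of order 1 at 2, modulus 2.
The radius of convergence is the smallest modulus among the singular points: 2.
At the order-1 pole 2 set g(γ) = (γ - (2))*f(γ) = 34/7.
Simple pole: residue = g(a) at a = 2, which is 34/7.


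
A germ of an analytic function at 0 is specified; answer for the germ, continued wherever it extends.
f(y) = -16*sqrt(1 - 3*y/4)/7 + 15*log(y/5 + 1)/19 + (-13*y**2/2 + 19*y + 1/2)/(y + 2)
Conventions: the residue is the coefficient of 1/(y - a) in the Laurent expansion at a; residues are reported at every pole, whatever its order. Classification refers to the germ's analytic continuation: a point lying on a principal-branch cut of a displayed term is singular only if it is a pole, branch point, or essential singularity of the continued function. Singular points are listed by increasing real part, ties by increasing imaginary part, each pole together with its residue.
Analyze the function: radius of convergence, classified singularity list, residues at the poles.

Denominator factor (y + 2): pole of order 1 at -2, modulus 2.
Branch term (-16/7)*sqrt(1 - y/(4/3)): its argument vanishes at y = 4/3, a square-root branch point, modulus 4/3.
Branch term (15/19)*log(1 - y/(-5)): its argument vanishes at y = -5, a logarithmic branch point, modulus 5.
The radius of convergence is the smallest modulus among the singular points: 4/3.
The branch terms are analytic at -2 and contribute nothing to the residue; only the rational part matters.
At the order-1 pole -2 set g(y) = (y - (-2))*(rational part) = -13*y**2/2 + 19*y + 1/2.
Simple pole: residue = g(a) at a = -2, which is -127/2.
List the singular points by increasing real part (a conjugate pair: the negative imaginary part first).

Radius of convergence at 0: 4/3.
At -5: a logarithmic branch point.
At -2: a pole of order 1; residue -127/2.
At 4/3: an algebraic (square-root) branch point.


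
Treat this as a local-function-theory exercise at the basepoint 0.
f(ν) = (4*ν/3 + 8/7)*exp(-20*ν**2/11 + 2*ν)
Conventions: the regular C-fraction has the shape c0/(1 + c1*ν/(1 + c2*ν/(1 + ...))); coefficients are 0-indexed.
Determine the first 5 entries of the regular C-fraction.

Taylor coefficients (expand at 0): a_0 = 8/7, a_1 = 76/21, a_2 = 664/231, a_3 = -184/77, a_4 = -34880/7623.
c0 = a_0 = 8/7. Peel one level at a time: if S = 1 + c*ν/S' with S'(0) = 1, then c is the ν-coefficient of S and S' = c*ν/(S - 1).
S_1 = c0/f = 1 + (-19/6)*ν + (2975/396)*ν^2 + ...; c1 = -19/6.
S_2 = c1*ν/(S_1 - 1) = 1 + (2975/1254)*ν + (56398/43681)*ν^2 + ...; c2 = 2975/1254.
S_3 = c2*ν/(S_2 - 1) = 1 + (-338388/621775)*ν + (40556464/97356875)*ν^2 + ...; c3 = -338388/621775.
S_4 = c3*ν/(S_3 - 1) = 1 + (192643204/251676075)*ν + ...; c4 = 192643204/251676075.

The regular C-fraction coefficients are [8/7, -19/6, 2975/1254, -338388/621775, 192643204/251676075].


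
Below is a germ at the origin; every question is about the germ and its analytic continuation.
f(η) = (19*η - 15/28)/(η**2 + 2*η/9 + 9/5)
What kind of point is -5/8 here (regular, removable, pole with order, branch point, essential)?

Denominator factors: η**2 + 2*η/9 + 9/5 = 5909/2880 at η = -5/8 — none vanishes.
So the germ continues analytically to -5/8.

The point is a regular point.


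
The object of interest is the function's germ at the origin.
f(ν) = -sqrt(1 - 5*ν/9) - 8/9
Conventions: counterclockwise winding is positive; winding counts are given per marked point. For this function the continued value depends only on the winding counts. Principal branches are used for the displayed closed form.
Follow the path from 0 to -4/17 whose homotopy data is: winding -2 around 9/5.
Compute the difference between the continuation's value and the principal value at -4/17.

Continued minus principal equals 0.

The rational part is single-valued and drops out of the difference; each branch term changes only by its own monodromy.
(-1)*sqrt(1 - ν/(9/5)): winding -2 is even, the square root returns to the same sheet, contribution 0.
Summing the contributions at ν = -4/17 gives 0.


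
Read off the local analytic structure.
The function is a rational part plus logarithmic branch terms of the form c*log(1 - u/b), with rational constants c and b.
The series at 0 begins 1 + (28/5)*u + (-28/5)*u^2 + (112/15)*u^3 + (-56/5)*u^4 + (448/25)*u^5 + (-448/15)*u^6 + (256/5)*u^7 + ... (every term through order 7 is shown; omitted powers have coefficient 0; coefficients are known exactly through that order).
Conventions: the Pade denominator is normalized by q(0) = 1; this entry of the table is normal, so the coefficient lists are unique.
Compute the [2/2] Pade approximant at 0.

Taylor coefficients needed (read off): a_0 = 1, a_1 = 28/5, a_2 = -28/5, a_3 = 112/15, a_4 = -56/5.
Write the denominator as Q(u) = 1 + q1*u + q2*u^2. Requiring Q*f - P = O(u^5) with deg P <= 2 kills the coefficients of u^3..u^4 in Q*f:
  u^3: a_3 + q1*a_2 + q2*a_1 = 0, i.e. 112/15 + (-28/5)*q1 + (28/5)*q2 = 0.
  u^4: a_4 + q1*a_3 + q2*a_2 = 0, i.e. -56/5 + (112/15)*q1 + (-28/5)*q2 = 0.
Solving this linear system: q1 = 2, q2 = 2/3.
The numerator is Q*f truncated at degree 2: P0 = a_0 = 1; P1 = a_1 + q1*a_0 = 38/5; P2 = a_2 + q1*a_1 + q2*a_0 = 94/15.

The Pade approximant has numerator coefficients [1, 38/5, 94/15]; denominator coefficients [1, 2, 2/3].


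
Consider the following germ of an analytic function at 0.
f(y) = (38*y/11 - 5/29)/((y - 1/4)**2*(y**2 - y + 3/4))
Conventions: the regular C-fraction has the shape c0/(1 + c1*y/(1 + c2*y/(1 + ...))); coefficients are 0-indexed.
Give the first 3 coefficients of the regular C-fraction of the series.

The regular C-fraction coefficients are [-320/87, 1766/165, -1100116/48565].

Taylor coefficients (expand at 0): a_0 = -320/87, a_1 = 113024/2871, a_2 = 4051712/8613.
c0 = a_0 = -320/87. Peel one level at a time: if S = 1 + c*y/S' with S'(0) = 1, then c is the y-coefficient of S and S' = c*y/(S - 1).
S_1 = c0/f = 1 + (1766/165)*y + (2200232/9075)*y^2 + ...; c1 = 1766/165.
S_2 = c1*y/(S_1 - 1) = 1 + (-1100116/48565)*y + ...; c2 = -1100116/48565.


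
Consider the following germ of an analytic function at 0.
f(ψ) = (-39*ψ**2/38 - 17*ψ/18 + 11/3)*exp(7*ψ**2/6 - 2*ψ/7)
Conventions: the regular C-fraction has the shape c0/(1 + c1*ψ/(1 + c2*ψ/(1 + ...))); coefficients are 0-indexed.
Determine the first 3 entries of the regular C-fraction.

Taylor coefficients (expand at 0): a_0 = 11/3, a_1 = -251/126, a_2 = 10253/2793.
c0 = a_0 = 11/3. Peel one level at a time: if S = 1 + c*ψ/S' with S'(0) = 1, then c is the ψ-coefficient of S and S' = c*ψ/(S - 1).
S_1 = c0/f = 1 + (251/462)*ψ + (-2863169/4055436)*ψ^2 + ...; c1 = 251/462.
S_2 = c1*ψ/(S_1 - 1) = 1 + (2863169/2203278)*ψ + ...; c2 = 2863169/2203278.

The regular C-fraction coefficients are [11/3, 251/462, 2863169/2203278].


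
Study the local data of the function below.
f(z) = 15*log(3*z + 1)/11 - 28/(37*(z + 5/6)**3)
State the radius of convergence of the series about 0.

Denominator factor (z + 5/6)^3: pole of order 3 at -5/6, modulus 5/6.
Branch term (15/11)*log(1 - z/(-1/3)): its argument vanishes at z = -1/3, a logarithmic branch point, modulus 1/3.
The radius of convergence is the smallest modulus among the singular points: 1/3.

The radius of convergence is 1/3.


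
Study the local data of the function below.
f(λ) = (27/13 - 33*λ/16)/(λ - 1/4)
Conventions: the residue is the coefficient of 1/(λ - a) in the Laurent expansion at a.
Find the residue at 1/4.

The residue is 1299/832.

At the order-1 pole 1/4 set g(λ) = (λ - (1/4))*f(λ) = 27/13 - 33*λ/16.
Simple pole: residue = g(a) at a = 1/4, which is 1299/832.


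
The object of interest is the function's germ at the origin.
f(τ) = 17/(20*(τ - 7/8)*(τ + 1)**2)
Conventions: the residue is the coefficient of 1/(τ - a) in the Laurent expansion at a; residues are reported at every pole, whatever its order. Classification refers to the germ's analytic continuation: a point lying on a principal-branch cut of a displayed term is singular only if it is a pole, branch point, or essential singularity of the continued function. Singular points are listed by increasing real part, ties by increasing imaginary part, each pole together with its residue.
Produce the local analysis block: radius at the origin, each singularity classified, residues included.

Denominator factor (τ + 1)^2: pole of order 2 at -1, modulus 1.
Denominator factor (τ - 7/8): pole of order 1 at 7/8, modulus 7/8.
The radius of convergence is the smallest modulus among the singular points: 7/8.
At the order-2 pole -1 set g(τ) = (τ - (-1))^2*f(τ) = 17/(20*(τ - 7/8)).
Order-2 pole: residue = g'(a); g'(-1) = -272/1125, so the residue is -272/1125.
At the order-1 pole 7/8 set g(τ) = (τ - (7/8))*f(τ) = 17/(20*(τ + 1)**2).
Simple pole: residue = g(a) at a = 7/8, which is 272/1125.
List the singular points by increasing real part (a conjugate pair: the negative imaginary part first).

Radius of convergence at 0: 7/8.
At -1: a pole of order 2; residue -272/1125.
At 7/8: a pole of order 1; residue 272/1125.


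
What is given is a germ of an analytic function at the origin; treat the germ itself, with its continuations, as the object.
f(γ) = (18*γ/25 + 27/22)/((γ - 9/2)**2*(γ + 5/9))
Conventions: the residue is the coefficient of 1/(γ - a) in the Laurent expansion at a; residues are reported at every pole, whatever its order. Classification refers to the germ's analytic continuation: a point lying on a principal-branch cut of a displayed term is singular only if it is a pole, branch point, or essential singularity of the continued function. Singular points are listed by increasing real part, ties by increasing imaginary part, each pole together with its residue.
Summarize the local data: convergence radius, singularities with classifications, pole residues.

Denominator factor (γ - 9/2)^2: pole of order 2 at 9/2, modulus 9/2.
Denominator factor (γ + 5/9): pole of order 1 at -5/9, modulus 5/9.
The radius of convergence is the smallest modulus among the singular points: 5/9.
At the order-1 pole -5/9 set g(γ) = (γ - (-5/9))*f(γ) = (18*γ/25 + 27/22)/(γ - 9/2)**2.
Simple pole: residue = g(a) at a = -5/9, which is 162/5005.
At the order-2 pole 9/2 set g(γ) = (γ - (9/2))^2*f(γ) = (18*γ/25 + 27/22)/(γ + 5/9).
Order-2 pole: residue = g'(a); g'(9/2) = -162/5005, so the residue is -162/5005.
List the singular points by increasing real part (a conjugate pair: the negative imaginary part first).

Radius of convergence at 0: 5/9.
At -5/9: a pole of order 1; residue 162/5005.
At 9/2: a pole of order 2; residue -162/5005.
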